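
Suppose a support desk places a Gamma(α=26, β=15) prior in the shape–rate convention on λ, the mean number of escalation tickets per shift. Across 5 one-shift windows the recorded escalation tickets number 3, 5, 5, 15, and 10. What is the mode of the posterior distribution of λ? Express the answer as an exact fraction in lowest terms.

63/20

Total count: 3 + 5 + 5 + 15 + 10 = 38.
Total exposure: 5 shifts.
By Gamma–Poisson conjugacy, the posterior is Gamma(α + Σx, β + Σt) = Gamma(26 + 38, 15 + 5) = Gamma(64, 20).
Posterior mode = (α'−1)/β' = 63/20.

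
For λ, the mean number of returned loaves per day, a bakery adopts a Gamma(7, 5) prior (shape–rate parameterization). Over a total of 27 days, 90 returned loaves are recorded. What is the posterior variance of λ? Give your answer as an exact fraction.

Total count 90 over total exposure 27 days.
Gamma(α, β) with Poisson data over total exposure Σt gives posterior Gamma(α+Σx, β+Σt) = Gamma(97, 32).
Posterior variance = α'/β'² = 97/1024.

97/1024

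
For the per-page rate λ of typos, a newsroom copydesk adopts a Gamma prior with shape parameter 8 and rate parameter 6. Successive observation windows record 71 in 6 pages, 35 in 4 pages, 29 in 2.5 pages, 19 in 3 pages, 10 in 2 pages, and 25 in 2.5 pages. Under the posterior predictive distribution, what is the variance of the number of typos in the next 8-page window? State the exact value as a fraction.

Total count: 71 + 35 + 29 + 19 + 10 + 25 = 189.
Total exposure: 6 + 4 + 2.5 + 3 + 2 + 2.5 = 20 pages.
Conjugate update: add total count to the shape and total exposure to the rate, giving Gamma(197, 26).
The posterior predictive for a window of length T is Negative Binomial with variance T·α'·(β'+T)/β'² = 8·197·34/676 = 13396/169.

13396/169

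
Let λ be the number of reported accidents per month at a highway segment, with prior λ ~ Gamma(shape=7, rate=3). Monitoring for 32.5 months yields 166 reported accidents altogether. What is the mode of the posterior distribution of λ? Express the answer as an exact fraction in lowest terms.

344/71

Total count 166 over total exposure 32.5 months.
The Gamma prior is conjugate for the Poisson rate, so λ | data ~ Gamma(7+166, 3+32.5) = Gamma(173, 71/2).
Posterior mode = (α'−1)/β' = 172/(71/2) = 344/71.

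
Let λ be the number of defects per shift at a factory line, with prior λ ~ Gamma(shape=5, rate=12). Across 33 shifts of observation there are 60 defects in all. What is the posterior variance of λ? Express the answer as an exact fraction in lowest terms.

13/405

Total count 60 over total exposure 33 shifts.
Gamma(α, β) with Poisson data over total exposure Σt gives posterior Gamma(α+Σx, β+Σt) = Gamma(65, 45).
Posterior variance = α'/β'² = 65/2025 = 13/405.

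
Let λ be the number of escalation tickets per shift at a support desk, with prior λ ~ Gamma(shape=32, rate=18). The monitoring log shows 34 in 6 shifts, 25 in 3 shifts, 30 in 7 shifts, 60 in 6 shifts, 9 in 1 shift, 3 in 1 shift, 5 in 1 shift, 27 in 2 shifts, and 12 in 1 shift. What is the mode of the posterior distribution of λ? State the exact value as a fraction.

Total count: 34 + 25 + 30 + 60 + 9 + 3 + 5 + 27 + 12 = 205.
Total exposure: 6 + 3 + 7 + 6 + 1 + 1 + 1 + 2 + 1 = 28 shifts.
Gamma(α, β) with Poisson data over total exposure Σt gives posterior Gamma(α+Σx, β+Σt) = Gamma(237, 46).
Posterior mode = (α'−1)/β' = 236/46 = 118/23.

118/23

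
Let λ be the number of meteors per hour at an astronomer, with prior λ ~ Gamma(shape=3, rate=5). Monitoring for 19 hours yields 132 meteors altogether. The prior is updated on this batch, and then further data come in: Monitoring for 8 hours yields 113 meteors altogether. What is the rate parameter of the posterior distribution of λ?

Total count 132 over total exposure 19 hours.
After the first batch: Gamma(3 + 132, 5 + 19) = Gamma(135, 24).
Total count 113 over total exposure 8 hours.
After the second batch: Gamma(135 + 113, 24 + 8) = Gamma(248, 32).

32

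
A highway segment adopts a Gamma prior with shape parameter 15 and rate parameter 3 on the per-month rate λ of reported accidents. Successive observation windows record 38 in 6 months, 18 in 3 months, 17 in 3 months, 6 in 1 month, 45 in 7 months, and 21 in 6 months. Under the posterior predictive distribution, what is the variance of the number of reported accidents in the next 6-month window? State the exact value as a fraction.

33600/841

Total count: 38 + 18 + 17 + 6 + 45 + 21 = 145.
Total exposure: 6 + 3 + 3 + 1 + 7 + 6 = 26 months.
By Gamma–Poisson conjugacy, the posterior is Gamma(α + Σx, β + Σt) = Gamma(15 + 145, 3 + 26) = Gamma(160, 29).
The posterior predictive for a window of length T is Negative Binomial with variance T·α'·(β'+T)/β'² = 6·160·35/841 = 33600/841.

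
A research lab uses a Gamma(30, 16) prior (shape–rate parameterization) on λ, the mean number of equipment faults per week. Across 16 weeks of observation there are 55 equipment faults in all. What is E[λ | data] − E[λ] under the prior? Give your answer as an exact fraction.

Total count 55 over total exposure 16 weeks.
Gamma(α, β) with Poisson data over total exposure Σt gives posterior Gamma(α+Σx, β+Σt) = Gamma(85, 32).
Posterior mean = 85/32 = 85/32; prior mean = 30/16 = 15/8. Difference = 85/32 − 15/8 = 25/32.

25/32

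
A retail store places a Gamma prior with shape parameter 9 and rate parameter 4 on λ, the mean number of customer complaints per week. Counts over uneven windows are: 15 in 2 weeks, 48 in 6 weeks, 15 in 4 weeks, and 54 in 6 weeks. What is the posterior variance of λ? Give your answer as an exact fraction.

Total count: 15 + 48 + 15 + 54 = 132.
Total exposure: 2 + 6 + 4 + 6 = 18 weeks.
By Gamma–Poisson conjugacy, the posterior is Gamma(α + Σx, β + Σt) = Gamma(9 + 132, 4 + 18) = Gamma(141, 22).
Posterior variance = α'/β'² = 141/484.

141/484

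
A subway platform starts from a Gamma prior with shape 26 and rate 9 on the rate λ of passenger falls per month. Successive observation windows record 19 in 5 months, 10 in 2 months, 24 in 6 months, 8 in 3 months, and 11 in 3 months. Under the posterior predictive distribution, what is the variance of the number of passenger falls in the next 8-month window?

36

Total count: 19 + 10 + 24 + 8 + 11 = 72.
Total exposure: 5 + 2 + 6 + 3 + 3 = 19 months.
By Gamma–Poisson conjugacy, the posterior is Gamma(α + Σx, β + Σt) = Gamma(26 + 72, 9 + 19) = Gamma(98, 28).
The posterior predictive for a window of length T is Negative Binomial with variance T·α'·(β'+T)/β'² = 8·98·36/784 = 36.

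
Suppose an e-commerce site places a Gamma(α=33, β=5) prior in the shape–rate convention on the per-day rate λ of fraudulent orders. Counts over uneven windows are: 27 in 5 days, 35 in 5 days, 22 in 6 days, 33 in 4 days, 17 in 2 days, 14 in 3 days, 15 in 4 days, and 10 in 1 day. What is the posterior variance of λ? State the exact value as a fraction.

Total count: 27 + 35 + 22 + 33 + 17 + 14 + 15 + 10 = 173.
Total exposure: 5 + 5 + 6 + 4 + 2 + 3 + 4 + 1 = 30 days.
By Gamma–Poisson conjugacy, the posterior is Gamma(α + Σx, β + Σt) = Gamma(33 + 173, 5 + 30) = Gamma(206, 35).
Posterior variance = α'/β'² = 206/1225.

206/1225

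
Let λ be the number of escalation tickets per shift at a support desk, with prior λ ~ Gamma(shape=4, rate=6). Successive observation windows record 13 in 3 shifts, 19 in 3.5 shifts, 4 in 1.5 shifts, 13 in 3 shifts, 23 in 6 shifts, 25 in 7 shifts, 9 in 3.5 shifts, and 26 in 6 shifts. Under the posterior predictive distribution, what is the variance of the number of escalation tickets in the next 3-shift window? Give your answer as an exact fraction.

Total count: 13 + 19 + 4 + 13 + 23 + 25 + 9 + 26 = 132.
Total exposure: 3 + 3.5 + 1.5 + 3 + 6 + 7 + 3.5 + 6 = 33.5 shifts.
Gamma(α, β) with Poisson data over total exposure Σt gives posterior Gamma(α+Σx, β+Σt) = Gamma(136, 79/2).
The posterior predictive for a window of length T is Negative Binomial with variance T·α'·(β'+T)/β'² = 3·136·(85/2)/(6241/4) = 69360/6241.

69360/6241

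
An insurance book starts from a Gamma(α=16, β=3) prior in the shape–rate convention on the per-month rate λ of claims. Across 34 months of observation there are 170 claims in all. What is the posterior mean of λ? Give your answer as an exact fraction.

Total count 170 over total exposure 34 months.
The Gamma prior is conjugate for the Poisson rate, so λ | data ~ Gamma(16+170, 3+34) = Gamma(186, 37).
Posterior mean = α'/β' = 186/37.

186/37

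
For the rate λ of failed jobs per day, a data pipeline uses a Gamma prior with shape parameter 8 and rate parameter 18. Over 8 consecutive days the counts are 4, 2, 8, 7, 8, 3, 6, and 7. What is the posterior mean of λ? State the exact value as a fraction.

53/26

Total count: 4 + 2 + 8 + 7 + 8 + 3 + 6 + 7 = 45.
Total exposure: 8 days.
Conjugate update: add total count to the shape and total exposure to the rate, giving Gamma(53, 26).
Posterior mean = α'/β' = 53/26.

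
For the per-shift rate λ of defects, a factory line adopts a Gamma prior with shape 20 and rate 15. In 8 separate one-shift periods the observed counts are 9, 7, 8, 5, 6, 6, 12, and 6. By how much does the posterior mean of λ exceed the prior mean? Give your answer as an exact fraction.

Total count: 9 + 7 + 8 + 5 + 6 + 6 + 12 + 6 = 59.
Total exposure: 8 shifts.
The Gamma prior is conjugate for the Poisson rate, so λ | data ~ Gamma(20+59, 15+8) = Gamma(79, 23).
Posterior mean = 79/23 = 79/23; prior mean = 20/15 = 4/3. Difference = 79/23 − 4/3 = 145/69.

145/69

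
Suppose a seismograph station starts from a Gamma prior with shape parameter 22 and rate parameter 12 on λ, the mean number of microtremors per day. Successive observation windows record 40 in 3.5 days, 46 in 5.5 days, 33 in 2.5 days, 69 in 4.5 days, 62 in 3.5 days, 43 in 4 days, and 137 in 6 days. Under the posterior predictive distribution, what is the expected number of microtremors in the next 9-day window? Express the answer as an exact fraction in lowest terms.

8136/83

Total count: 40 + 46 + 33 + 69 + 62 + 43 + 137 = 430.
Total exposure: 3.5 + 5.5 + 2.5 + 4.5 + 3.5 + 4 + 6 = 29.5 days.
Posterior: α' = 22 + 430 = 452, β' = 12 + 29.5 = 83/2.
Predictive mean over a 9-day window = T·E[λ|data] = 9·452/(83/2) = 8136/83.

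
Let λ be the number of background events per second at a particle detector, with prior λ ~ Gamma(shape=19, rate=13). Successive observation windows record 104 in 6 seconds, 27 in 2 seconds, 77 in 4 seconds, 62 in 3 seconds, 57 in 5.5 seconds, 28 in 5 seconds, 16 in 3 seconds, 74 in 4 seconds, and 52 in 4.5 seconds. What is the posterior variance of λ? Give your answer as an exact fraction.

Total count: 104 + 27 + 77 + 62 + 57 + 28 + 16 + 74 + 52 = 497.
Total exposure: 6 + 2 + 4 + 3 + 5.5 + 5 + 3 + 4 + 4.5 = 37 seconds.
Conjugate update: add total count to the shape and total exposure to the rate, giving Gamma(516, 50).
Posterior variance = α'/β'² = 516/2500 = 129/625.

129/625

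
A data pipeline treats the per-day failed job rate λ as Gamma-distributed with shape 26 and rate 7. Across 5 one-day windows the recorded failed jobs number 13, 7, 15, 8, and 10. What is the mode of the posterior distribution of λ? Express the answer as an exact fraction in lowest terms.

Total count: 13 + 7 + 15 + 8 + 10 = 53.
Total exposure: 5 days.
Gamma(α, β) with Poisson data over total exposure Σt gives posterior Gamma(α+Σx, β+Σt) = Gamma(79, 12).
Posterior mode = (α'−1)/β' = 78/12 = 13/2.

13/2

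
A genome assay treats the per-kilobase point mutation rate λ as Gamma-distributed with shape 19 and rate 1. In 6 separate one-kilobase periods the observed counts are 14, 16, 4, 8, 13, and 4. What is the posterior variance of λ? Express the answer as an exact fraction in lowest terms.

78/49

Total count: 14 + 16 + 4 + 8 + 13 + 4 = 59.
Total exposure: 6 kilobases.
By Gamma–Poisson conjugacy, the posterior is Gamma(α + Σx, β + Σt) = Gamma(19 + 59, 1 + 6) = Gamma(78, 7).
Posterior variance = α'/β'² = 78/49.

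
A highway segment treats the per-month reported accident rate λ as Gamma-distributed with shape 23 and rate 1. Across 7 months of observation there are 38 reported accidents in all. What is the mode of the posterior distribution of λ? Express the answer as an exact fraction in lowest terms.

15/2

Total count 38 over total exposure 7 months.
By Gamma–Poisson conjugacy, the posterior is Gamma(α + Σx, β + Σt) = Gamma(23 + 38, 1 + 7) = Gamma(61, 8).
Posterior mode = (α'−1)/β' = 60/8 = 15/2.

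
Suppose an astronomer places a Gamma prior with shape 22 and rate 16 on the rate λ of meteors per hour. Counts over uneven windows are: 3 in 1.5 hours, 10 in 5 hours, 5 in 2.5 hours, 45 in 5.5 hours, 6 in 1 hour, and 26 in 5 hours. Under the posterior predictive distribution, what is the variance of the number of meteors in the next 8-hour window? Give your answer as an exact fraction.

Total count: 3 + 10 + 5 + 45 + 6 + 26 = 95.
Total exposure: 1.5 + 5 + 2.5 + 5.5 + 1 + 5 = 20.5 hours.
Gamma(α, β) with Poisson data over total exposure Σt gives posterior Gamma(α+Σx, β+Σt) = Gamma(117, 73/2).
The posterior predictive for a window of length T is Negative Binomial with variance T·α'·(β'+T)/β'² = 8·117·(89/2)/(5329/4) = 166608/5329.

166608/5329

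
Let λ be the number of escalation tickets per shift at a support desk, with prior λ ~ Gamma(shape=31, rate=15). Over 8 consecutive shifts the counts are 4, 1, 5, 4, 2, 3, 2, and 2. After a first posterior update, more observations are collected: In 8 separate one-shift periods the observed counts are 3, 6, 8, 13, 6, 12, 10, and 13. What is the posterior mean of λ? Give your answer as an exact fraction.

Total count: 4 + 1 + 5 + 4 + 2 + 3 + 2 + 2 = 23.
Total exposure: 8 shifts.
After the first batch: Gamma(31 + 23, 15 + 8) = Gamma(54, 23).
Total count: 3 + 6 + 8 + 13 + 6 + 12 + 10 + 13 = 71.
Total exposure: 8 shifts.
After the second batch: Gamma(54 + 71, 23 + 8) = Gamma(125, 31).
Posterior mean = α'/β' = 125/31.

125/31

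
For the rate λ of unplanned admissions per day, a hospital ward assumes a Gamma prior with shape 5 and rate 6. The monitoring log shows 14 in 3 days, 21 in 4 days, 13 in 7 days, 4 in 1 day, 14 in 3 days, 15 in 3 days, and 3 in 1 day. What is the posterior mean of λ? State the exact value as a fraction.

89/28

Total count: 14 + 21 + 13 + 4 + 14 + 15 + 3 = 84.
Total exposure: 3 + 4 + 7 + 1 + 3 + 3 + 1 = 22 days.
By Gamma–Poisson conjugacy, the posterior is Gamma(α + Σx, β + Σt) = Gamma(5 + 84, 6 + 22) = Gamma(89, 28).
Posterior mean = α'/β' = 89/28.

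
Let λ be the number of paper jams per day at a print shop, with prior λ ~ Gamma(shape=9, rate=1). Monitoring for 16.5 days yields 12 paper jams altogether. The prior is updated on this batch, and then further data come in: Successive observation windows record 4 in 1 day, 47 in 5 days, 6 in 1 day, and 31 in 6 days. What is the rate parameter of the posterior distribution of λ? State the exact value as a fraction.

61/2

Total count 12 over total exposure 16.5 days.
After the first batch: Gamma(9 + 12, 1 + 16.5) = Gamma(21, 35/2).
Total count: 4 + 47 + 6 + 31 = 88.
Total exposure: 1 + 5 + 1 + 6 = 13 days.
After the second batch: Gamma(21 + 88, 35/2 + 13) = Gamma(109, 61/2).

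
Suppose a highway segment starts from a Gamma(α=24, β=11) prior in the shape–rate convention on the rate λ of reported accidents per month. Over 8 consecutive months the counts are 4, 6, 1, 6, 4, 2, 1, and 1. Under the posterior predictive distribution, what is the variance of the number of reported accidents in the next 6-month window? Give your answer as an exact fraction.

Total count: 4 + 6 + 1 + 6 + 4 + 2 + 1 + 1 = 25.
Total exposure: 8 months.
Posterior: α' = 24 + 25 = 49, β' = 11 + 8 = 19.
The posterior predictive for a window of length T is Negative Binomial with variance T·α'·(β'+T)/β'² = 6·49·25/361 = 7350/361.

7350/361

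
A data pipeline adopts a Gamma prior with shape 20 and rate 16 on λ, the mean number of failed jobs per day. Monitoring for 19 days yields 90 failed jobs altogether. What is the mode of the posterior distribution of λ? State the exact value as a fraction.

Total count 90 over total exposure 19 days.
Conjugate update: add total count to the shape and total exposure to the rate, giving Gamma(110, 35).
Posterior mode = (α'−1)/β' = 109/35.

109/35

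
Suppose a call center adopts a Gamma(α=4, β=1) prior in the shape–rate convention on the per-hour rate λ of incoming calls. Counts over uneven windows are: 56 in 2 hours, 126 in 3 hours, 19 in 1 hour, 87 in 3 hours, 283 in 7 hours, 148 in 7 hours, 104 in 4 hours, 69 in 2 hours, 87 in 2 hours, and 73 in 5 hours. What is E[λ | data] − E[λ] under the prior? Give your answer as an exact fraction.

908/37

Total count: 56 + 126 + 19 + 87 + 283 + 148 + 104 + 69 + 87 + 73 = 1052.
Total exposure: 2 + 3 + 1 + 3 + 7 + 7 + 4 + 2 + 2 + 5 = 36 hours.
By Gamma–Poisson conjugacy, the posterior is Gamma(α + Σx, β + Σt) = Gamma(4 + 1052, 1 + 36) = Gamma(1056, 37).
Posterior mean = 1056/37 = 1056/37; prior mean = 4/1 = 4. Difference = 1056/37 − 4 = 908/37.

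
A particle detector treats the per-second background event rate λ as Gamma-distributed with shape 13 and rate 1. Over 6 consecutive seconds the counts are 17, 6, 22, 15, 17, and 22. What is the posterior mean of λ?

Total count: 17 + 6 + 22 + 15 + 17 + 22 = 99.
Total exposure: 6 seconds.
The Gamma prior is conjugate for the Poisson rate, so λ | data ~ Gamma(13+99, 1+6) = Gamma(112, 7).
Posterior mean = α'/β' = 112/7 = 16.

16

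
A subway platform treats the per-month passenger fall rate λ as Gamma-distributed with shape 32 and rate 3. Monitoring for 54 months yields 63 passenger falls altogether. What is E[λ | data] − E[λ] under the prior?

-9

Total count 63 over total exposure 54 months.
Conjugate update: add total count to the shape and total exposure to the rate, giving Gamma(95, 57).
Posterior mean = 95/57 = 5/3; prior mean = 32/3 = 32/3. Difference = 5/3 − 32/3 = -9.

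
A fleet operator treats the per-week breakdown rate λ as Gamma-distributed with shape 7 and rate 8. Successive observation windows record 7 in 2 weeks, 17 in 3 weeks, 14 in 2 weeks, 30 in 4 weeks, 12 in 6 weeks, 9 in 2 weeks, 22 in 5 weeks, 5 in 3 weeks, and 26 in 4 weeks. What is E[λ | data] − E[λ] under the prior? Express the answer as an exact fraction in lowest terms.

Total count: 7 + 17 + 14 + 30 + 12 + 9 + 22 + 5 + 26 = 142.
Total exposure: 2 + 3 + 2 + 4 + 6 + 2 + 5 + 3 + 4 = 31 weeks.
By Gamma–Poisson conjugacy, the posterior is Gamma(α + Σx, β + Σt) = Gamma(7 + 142, 8 + 31) = Gamma(149, 39).
Posterior mean = 149/39 = 149/39; prior mean = 7/8 = 7/8. Difference = 149/39 − 7/8 = 919/312.

919/312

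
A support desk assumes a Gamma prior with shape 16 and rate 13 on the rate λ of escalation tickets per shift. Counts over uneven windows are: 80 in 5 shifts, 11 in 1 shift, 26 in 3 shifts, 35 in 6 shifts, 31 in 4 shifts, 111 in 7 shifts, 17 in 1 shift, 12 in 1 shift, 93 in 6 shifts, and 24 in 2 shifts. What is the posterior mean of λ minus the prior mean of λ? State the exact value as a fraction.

5144/637

Total count: 80 + 11 + 26 + 35 + 31 + 111 + 17 + 12 + 93 + 24 = 440.
Total exposure: 5 + 1 + 3 + 6 + 4 + 7 + 1 + 1 + 6 + 2 = 36 shifts.
By Gamma–Poisson conjugacy, the posterior is Gamma(α + Σx, β + Σt) = Gamma(16 + 440, 13 + 36) = Gamma(456, 49).
Posterior mean = 456/49 = 456/49; prior mean = 16/13 = 16/13. Difference = 456/49 − 16/13 = 5144/637.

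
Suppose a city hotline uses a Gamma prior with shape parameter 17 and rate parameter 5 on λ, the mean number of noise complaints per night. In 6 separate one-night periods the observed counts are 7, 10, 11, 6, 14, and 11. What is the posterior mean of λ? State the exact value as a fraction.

Total count: 7 + 10 + 11 + 6 + 14 + 11 = 59.
Total exposure: 6 nights.
Conjugate update: add total count to the shape and total exposure to the rate, giving Gamma(76, 11).
Posterior mean = α'/β' = 76/11.

76/11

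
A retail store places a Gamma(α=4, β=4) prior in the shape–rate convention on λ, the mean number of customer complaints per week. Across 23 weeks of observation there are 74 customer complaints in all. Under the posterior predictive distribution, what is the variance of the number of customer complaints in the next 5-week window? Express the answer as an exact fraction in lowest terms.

4160/243

Total count 74 over total exposure 23 weeks.
The Gamma prior is conjugate for the Poisson rate, so λ | data ~ Gamma(4+74, 4+23) = Gamma(78, 27).
The posterior predictive for a window of length T is Negative Binomial with variance T·α'·(β'+T)/β'² = 5·78·32/729 = 4160/243.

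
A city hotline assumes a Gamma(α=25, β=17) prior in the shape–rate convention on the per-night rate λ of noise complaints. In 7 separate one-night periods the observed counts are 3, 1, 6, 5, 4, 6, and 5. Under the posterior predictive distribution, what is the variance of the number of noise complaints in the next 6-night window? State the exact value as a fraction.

275/16

Total count: 3 + 1 + 6 + 5 + 4 + 6 + 5 = 30.
Total exposure: 7 nights.
Conjugate update: add total count to the shape and total exposure to the rate, giving Gamma(55, 24).
The posterior predictive for a window of length T is Negative Binomial with variance T·α'·(β'+T)/β'² = 6·55·30/576 = 275/16.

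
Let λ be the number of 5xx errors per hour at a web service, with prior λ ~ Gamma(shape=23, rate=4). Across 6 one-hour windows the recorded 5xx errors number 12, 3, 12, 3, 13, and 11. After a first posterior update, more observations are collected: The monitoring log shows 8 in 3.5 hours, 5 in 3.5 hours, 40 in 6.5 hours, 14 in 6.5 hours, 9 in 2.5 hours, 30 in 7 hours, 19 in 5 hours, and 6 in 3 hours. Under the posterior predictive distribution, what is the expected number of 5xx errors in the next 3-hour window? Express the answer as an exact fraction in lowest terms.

1248/95

Total count: 12 + 3 + 12 + 3 + 13 + 11 = 54.
Total exposure: 6 hours.
After the first batch: Gamma(23 + 54, 4 + 6) = Gamma(77, 10).
Total count: 8 + 5 + 40 + 14 + 9 + 30 + 19 + 6 = 131.
Total exposure: 3.5 + 3.5 + 6.5 + 6.5 + 2.5 + 7 + 5 + 3 = 37.5 hours.
After the second batch: Gamma(77 + 131, 10 + 37.5) = Gamma(208, 95/2).
Predictive mean over a 3-hour window = T·E[λ|data] = 3·208/(95/2) = 1248/95.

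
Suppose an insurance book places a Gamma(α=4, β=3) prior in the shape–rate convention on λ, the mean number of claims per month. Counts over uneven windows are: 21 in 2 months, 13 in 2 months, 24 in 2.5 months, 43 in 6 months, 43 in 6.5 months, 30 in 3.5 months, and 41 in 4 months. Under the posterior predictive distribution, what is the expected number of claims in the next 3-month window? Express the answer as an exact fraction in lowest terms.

1314/59

Total count: 21 + 13 + 24 + 43 + 43 + 30 + 41 = 215.
Total exposure: 2 + 2 + 2.5 + 6 + 6.5 + 3.5 + 4 = 26.5 months.
By Gamma–Poisson conjugacy, the posterior is Gamma(α + Σx, β + Σt) = Gamma(4 + 215, 3 + 26.5) = Gamma(219, 59/2).
Predictive mean over a 3-month window = T·E[λ|data] = 3·219/(59/2) = 1314/59.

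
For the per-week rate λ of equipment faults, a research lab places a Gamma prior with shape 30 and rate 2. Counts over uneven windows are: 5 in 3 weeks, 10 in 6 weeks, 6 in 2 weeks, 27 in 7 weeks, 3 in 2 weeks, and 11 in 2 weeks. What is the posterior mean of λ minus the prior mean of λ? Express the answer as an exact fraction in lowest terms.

Total count: 5 + 10 + 6 + 27 + 3 + 11 = 62.
Total exposure: 3 + 6 + 2 + 7 + 2 + 2 = 22 weeks.
Gamma(α, β) with Poisson data over total exposure Σt gives posterior Gamma(α+Σx, β+Σt) = Gamma(92, 24).
Posterior mean = 92/24 = 23/6; prior mean = 30/2 = 15. Difference = 23/6 − 15 = -67/6.

-67/6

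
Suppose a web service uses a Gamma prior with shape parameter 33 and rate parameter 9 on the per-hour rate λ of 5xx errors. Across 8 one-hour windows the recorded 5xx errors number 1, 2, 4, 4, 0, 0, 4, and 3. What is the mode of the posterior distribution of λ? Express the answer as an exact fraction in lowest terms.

50/17

Total count: 1 + 2 + 4 + 4 + 0 + 0 + 4 + 3 = 18.
Total exposure: 8 hours.
By Gamma–Poisson conjugacy, the posterior is Gamma(α + Σx, β + Σt) = Gamma(33 + 18, 9 + 8) = Gamma(51, 17).
Posterior mode = (α'−1)/β' = 50/17.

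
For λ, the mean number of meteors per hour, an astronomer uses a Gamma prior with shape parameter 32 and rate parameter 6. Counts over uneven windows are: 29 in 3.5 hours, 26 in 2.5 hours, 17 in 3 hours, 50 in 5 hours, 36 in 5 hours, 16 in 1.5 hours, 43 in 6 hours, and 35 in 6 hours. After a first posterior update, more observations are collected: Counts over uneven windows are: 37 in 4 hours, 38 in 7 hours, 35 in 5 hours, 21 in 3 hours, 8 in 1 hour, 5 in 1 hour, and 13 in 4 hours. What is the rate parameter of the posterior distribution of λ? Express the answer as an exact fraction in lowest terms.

Total count: 29 + 26 + 17 + 50 + 36 + 16 + 43 + 35 = 252.
Total exposure: 3.5 + 2.5 + 3 + 5 + 5 + 1.5 + 6 + 6 = 32.5 hours.
After the first batch: Gamma(32 + 252, 6 + 32.5) = Gamma(284, 77/2).
Total count: 37 + 38 + 35 + 21 + 8 + 5 + 13 = 157.
Total exposure: 4 + 7 + 5 + 3 + 1 + 1 + 4 = 25 hours.
After the second batch: Gamma(284 + 157, 77/2 + 25) = Gamma(441, 127/2).

127/2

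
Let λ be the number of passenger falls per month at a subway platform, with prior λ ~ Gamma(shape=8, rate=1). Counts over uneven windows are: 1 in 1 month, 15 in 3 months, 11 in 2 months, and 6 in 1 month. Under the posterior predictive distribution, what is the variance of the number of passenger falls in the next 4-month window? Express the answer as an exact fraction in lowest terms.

Total count: 1 + 15 + 11 + 6 = 33.
Total exposure: 1 + 3 + 2 + 1 = 7 months.
Gamma(α, β) with Poisson data over total exposure Σt gives posterior Gamma(α+Σx, β+Σt) = Gamma(41, 8).
The posterior predictive for a window of length T is Negative Binomial with variance T·α'·(β'+T)/β'² = 4·41·12/64 = 123/4.

123/4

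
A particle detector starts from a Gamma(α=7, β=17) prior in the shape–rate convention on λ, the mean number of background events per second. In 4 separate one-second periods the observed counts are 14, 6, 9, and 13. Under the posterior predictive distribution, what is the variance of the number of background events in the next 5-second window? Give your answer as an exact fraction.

130/9

Total count: 14 + 6 + 9 + 13 = 42.
Total exposure: 4 seconds.
By Gamma–Poisson conjugacy, the posterior is Gamma(α + Σx, β + Σt) = Gamma(7 + 42, 17 + 4) = Gamma(49, 21).
The posterior predictive for a window of length T is Negative Binomial with variance T·α'·(β'+T)/β'² = 5·49·26/441 = 130/9.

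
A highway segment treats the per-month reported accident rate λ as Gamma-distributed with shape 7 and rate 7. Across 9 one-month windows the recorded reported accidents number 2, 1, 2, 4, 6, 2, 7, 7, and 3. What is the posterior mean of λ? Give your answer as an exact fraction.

41/16

Total count: 2 + 1 + 2 + 4 + 6 + 2 + 7 + 7 + 3 = 34.
Total exposure: 9 months.
The Gamma prior is conjugate for the Poisson rate, so λ | data ~ Gamma(7+34, 7+9) = Gamma(41, 16).
Posterior mean = α'/β' = 41/16.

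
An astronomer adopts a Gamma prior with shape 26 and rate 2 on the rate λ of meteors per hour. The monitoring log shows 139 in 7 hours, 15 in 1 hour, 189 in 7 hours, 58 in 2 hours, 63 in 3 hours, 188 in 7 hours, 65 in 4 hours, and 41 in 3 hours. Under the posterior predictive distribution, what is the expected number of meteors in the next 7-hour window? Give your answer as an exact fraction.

1372/9

Total count: 139 + 15 + 189 + 58 + 63 + 188 + 65 + 41 = 758.
Total exposure: 7 + 1 + 7 + 2 + 3 + 7 + 4 + 3 = 34 hours.
The Gamma prior is conjugate for the Poisson rate, so λ | data ~ Gamma(26+758, 2+34) = Gamma(784, 36).
Predictive mean over a 7-hour window = T·E[λ|data] = 7·784/36 = 1372/9.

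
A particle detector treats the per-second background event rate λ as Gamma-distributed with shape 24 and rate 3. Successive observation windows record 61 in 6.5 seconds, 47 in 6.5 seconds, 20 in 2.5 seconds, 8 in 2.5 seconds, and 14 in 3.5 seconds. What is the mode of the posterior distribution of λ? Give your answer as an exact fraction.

Total count: 61 + 47 + 20 + 8 + 14 = 150.
Total exposure: 6.5 + 6.5 + 2.5 + 2.5 + 3.5 = 21.5 seconds.
By Gamma–Poisson conjugacy, the posterior is Gamma(α + Σx, β + Σt) = Gamma(24 + 150, 3 + 21.5) = Gamma(174, 49/2).
Posterior mode = (α'−1)/β' = 173/(49/2) = 346/49.

346/49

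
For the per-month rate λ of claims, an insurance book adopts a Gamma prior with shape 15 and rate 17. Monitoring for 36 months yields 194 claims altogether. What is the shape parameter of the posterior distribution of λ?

Total count 194 over total exposure 36 months.
The Gamma prior is conjugate for the Poisson rate, so λ | data ~ Gamma(15+194, 17+36) = Gamma(209, 53).

209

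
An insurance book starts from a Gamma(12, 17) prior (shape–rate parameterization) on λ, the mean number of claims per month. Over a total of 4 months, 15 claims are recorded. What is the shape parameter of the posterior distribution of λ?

Total count 15 over total exposure 4 months.
The Gamma prior is conjugate for the Poisson rate, so λ | data ~ Gamma(12+15, 17+4) = Gamma(27, 21).

27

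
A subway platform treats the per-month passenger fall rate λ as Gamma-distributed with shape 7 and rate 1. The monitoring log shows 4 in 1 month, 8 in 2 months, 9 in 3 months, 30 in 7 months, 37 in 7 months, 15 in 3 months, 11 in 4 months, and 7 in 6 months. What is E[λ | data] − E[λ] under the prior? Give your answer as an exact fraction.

-55/17

Total count: 4 + 8 + 9 + 30 + 37 + 15 + 11 + 7 = 121.
Total exposure: 1 + 2 + 3 + 7 + 7 + 3 + 4 + 6 = 33 months.
Conjugate update: add total count to the shape and total exposure to the rate, giving Gamma(128, 34).
Posterior mean = 128/34 = 64/17; prior mean = 7/1 = 7. Difference = 64/17 − 7 = -55/17.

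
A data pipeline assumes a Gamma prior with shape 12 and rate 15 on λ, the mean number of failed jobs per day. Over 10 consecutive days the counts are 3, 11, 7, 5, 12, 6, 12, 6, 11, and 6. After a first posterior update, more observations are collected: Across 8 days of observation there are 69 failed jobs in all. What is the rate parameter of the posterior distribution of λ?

33

Total count: 3 + 11 + 7 + 5 + 12 + 6 + 12 + 6 + 11 + 6 = 79.
Total exposure: 10 days.
After the first batch: Gamma(12 + 79, 15 + 10) = Gamma(91, 25).
Total count 69 over total exposure 8 days.
After the second batch: Gamma(91 + 69, 25 + 8) = Gamma(160, 33).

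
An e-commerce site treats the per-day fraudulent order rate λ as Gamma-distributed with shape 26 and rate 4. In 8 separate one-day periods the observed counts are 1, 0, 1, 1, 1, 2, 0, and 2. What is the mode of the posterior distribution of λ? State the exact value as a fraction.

11/4

Total count: 1 + 0 + 1 + 1 + 1 + 2 + 0 + 2 = 8.
Total exposure: 8 days.
Conjugate update: add total count to the shape and total exposure to the rate, giving Gamma(34, 12).
Posterior mode = (α'−1)/β' = 33/12 = 11/4.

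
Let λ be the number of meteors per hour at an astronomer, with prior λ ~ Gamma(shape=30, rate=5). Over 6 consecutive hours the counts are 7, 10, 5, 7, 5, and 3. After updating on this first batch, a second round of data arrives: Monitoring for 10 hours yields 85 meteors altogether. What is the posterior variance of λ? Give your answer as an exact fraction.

Total count: 7 + 10 + 5 + 7 + 5 + 3 = 37.
Total exposure: 6 hours.
After the first batch: Gamma(30 + 37, 5 + 6) = Gamma(67, 11).
Total count 85 over total exposure 10 hours.
After the second batch: Gamma(67 + 85, 11 + 10) = Gamma(152, 21).
Posterior variance = α'/β'² = 152/441.

152/441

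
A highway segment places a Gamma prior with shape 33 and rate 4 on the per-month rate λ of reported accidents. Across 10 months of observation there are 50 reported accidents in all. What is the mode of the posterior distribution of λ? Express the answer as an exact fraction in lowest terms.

Total count 50 over total exposure 10 months.
Posterior: α' = 33 + 50 = 83, β' = 4 + 10 = 14.
Posterior mode = (α'−1)/β' = 82/14 = 41/7.

41/7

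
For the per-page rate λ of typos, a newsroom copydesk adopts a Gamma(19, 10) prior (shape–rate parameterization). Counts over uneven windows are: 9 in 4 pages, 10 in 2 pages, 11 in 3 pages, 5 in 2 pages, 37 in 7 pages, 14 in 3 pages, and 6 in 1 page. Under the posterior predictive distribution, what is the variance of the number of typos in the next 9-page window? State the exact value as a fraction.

40959/1024

Total count: 9 + 10 + 11 + 5 + 37 + 14 + 6 = 92.
Total exposure: 4 + 2 + 3 + 2 + 7 + 3 + 1 = 22 pages.
The Gamma prior is conjugate for the Poisson rate, so λ | data ~ Gamma(19+92, 10+22) = Gamma(111, 32).
The posterior predictive for a window of length T is Negative Binomial with variance T·α'·(β'+T)/β'² = 9·111·41/1024 = 40959/1024.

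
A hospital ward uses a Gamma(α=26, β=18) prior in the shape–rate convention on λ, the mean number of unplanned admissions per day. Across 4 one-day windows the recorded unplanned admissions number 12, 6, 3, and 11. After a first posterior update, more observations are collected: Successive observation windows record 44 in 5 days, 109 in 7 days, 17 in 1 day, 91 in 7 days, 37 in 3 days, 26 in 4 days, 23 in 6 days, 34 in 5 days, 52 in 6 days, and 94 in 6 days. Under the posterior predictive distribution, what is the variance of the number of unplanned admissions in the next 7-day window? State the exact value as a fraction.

35945/576

Total count: 12 + 6 + 3 + 11 = 32.
Total exposure: 4 days.
After the first batch: Gamma(26 + 32, 18 + 4) = Gamma(58, 22).
Total count: 44 + 109 + 17 + 91 + 37 + 26 + 23 + 34 + 52 + 94 = 527.
Total exposure: 5 + 7 + 1 + 7 + 3 + 4 + 6 + 5 + 6 + 6 = 50 days.
After the second batch: Gamma(58 + 527, 22 + 50) = Gamma(585, 72).
The posterior predictive for a window of length T is Negative Binomial with variance T·α'·(β'+T)/β'² = 7·585·79/5184 = 35945/576.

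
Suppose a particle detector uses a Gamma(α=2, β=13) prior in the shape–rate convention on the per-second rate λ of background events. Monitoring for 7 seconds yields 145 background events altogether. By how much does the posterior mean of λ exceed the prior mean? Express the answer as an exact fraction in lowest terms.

1871/260

Total count 145 over total exposure 7 seconds.
Conjugate update: add total count to the shape and total exposure to the rate, giving Gamma(147, 20).
Posterior mean = 147/20 = 147/20; prior mean = 2/13 = 2/13. Difference = 147/20 − 2/13 = 1871/260.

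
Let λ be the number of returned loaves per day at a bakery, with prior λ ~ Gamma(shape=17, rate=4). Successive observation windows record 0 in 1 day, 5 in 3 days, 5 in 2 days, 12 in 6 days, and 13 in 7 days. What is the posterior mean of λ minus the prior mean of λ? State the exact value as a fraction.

-183/92

Total count: 0 + 5 + 5 + 12 + 13 = 35.
Total exposure: 1 + 3 + 2 + 6 + 7 = 19 days.
The Gamma prior is conjugate for the Poisson rate, so λ | data ~ Gamma(17+35, 4+19) = Gamma(52, 23).
Posterior mean = 52/23 = 52/23; prior mean = 17/4 = 17/4. Difference = 52/23 − 17/4 = -183/92.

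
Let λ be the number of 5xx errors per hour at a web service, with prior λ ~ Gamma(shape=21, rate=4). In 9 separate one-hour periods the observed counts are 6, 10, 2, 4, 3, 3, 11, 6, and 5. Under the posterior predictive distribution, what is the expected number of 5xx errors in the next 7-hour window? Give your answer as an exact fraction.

497/13

Total count: 6 + 10 + 2 + 4 + 3 + 3 + 11 + 6 + 5 = 50.
Total exposure: 9 hours.
Conjugate update: add total count to the shape and total exposure to the rate, giving Gamma(71, 13).
Predictive mean over a 7-hour window = T·E[λ|data] = 7·71/13 = 497/13.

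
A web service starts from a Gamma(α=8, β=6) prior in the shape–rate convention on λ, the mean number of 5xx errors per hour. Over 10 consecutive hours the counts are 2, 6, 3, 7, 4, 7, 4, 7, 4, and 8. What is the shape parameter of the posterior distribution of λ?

60

Total count: 2 + 6 + 3 + 7 + 4 + 7 + 4 + 7 + 4 + 8 = 52.
Total exposure: 10 hours.
The Gamma prior is conjugate for the Poisson rate, so λ | data ~ Gamma(8+52, 6+10) = Gamma(60, 16).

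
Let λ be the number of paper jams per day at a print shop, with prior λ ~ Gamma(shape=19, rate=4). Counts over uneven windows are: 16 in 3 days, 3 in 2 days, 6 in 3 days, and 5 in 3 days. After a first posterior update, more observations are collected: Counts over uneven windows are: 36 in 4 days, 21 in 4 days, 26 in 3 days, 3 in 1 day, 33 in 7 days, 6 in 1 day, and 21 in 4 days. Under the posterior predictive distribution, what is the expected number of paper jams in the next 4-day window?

20

Total count: 16 + 3 + 6 + 5 = 30.
Total exposure: 3 + 2 + 3 + 3 = 11 days.
After the first batch: Gamma(19 + 30, 4 + 11) = Gamma(49, 15).
Total count: 36 + 21 + 26 + 3 + 33 + 6 + 21 = 146.
Total exposure: 4 + 4 + 3 + 1 + 7 + 1 + 4 = 24 days.
After the second batch: Gamma(49 + 146, 15 + 24) = Gamma(195, 39).
Predictive mean over a 4-day window = T·E[λ|data] = 4·195/39 = 20.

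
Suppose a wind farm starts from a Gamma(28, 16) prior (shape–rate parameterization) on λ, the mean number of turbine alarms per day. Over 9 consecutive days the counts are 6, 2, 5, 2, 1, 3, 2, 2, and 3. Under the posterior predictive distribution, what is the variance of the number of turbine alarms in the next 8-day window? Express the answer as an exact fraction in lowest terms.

14256/625

Total count: 6 + 2 + 5 + 2 + 1 + 3 + 2 + 2 + 3 = 26.
Total exposure: 9 days.
Gamma(α, β) with Poisson data over total exposure Σt gives posterior Gamma(α+Σx, β+Σt) = Gamma(54, 25).
The posterior predictive for a window of length T is Negative Binomial with variance T·α'·(β'+T)/β'² = 8·54·33/625 = 14256/625.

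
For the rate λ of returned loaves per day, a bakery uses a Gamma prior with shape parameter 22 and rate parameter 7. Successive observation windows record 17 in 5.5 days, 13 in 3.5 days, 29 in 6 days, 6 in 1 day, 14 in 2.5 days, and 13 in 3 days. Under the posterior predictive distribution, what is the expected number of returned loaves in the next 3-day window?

Total count: 17 + 13 + 29 + 6 + 14 + 13 = 92.
Total exposure: 5.5 + 3.5 + 6 + 1 + 2.5 + 3 = 21.5 days.
The Gamma prior is conjugate for the Poisson rate, so λ | data ~ Gamma(22+92, 7+21.5) = Gamma(114, 57/2).
Predictive mean over a 3-day window = T·E[λ|data] = 3·114/(57/2) = 12.

12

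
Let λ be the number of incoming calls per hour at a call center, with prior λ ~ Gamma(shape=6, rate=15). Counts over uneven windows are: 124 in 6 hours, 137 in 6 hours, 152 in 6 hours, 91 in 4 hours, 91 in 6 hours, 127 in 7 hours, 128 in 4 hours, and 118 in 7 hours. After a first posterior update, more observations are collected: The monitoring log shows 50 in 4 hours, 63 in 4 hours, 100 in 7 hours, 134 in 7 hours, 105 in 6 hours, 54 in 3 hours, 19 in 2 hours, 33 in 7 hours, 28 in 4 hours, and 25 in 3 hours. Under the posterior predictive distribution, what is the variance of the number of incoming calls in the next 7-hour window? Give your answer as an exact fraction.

Total count: 124 + 137 + 152 + 91 + 91 + 127 + 128 + 118 = 968.
Total exposure: 6 + 6 + 6 + 4 + 6 + 7 + 4 + 7 = 46 hours.
After the first batch: Gamma(6 + 968, 15 + 46) = Gamma(974, 61).
Total count: 50 + 63 + 100 + 134 + 105 + 54 + 19 + 33 + 28 + 25 = 611.
Total exposure: 4 + 4 + 7 + 7 + 6 + 3 + 2 + 7 + 4 + 3 = 47 hours.
After the second batch: Gamma(974 + 611, 61 + 47) = Gamma(1585, 108).
The posterior predictive for a window of length T is Negative Binomial with variance T·α'·(β'+T)/β'² = 7·1585·115/11664 = 1275925/11664.

1275925/11664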